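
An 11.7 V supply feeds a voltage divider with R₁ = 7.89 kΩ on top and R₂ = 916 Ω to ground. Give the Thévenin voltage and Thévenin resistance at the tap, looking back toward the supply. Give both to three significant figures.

V_th is the open-circuit tap voltage: 11.7 × 916/(7890 + 916) = 1.22 V.
With the supply zeroed, R₁ and R₂ appear in parallel from the tap: R_th = R₁‖R₂ = (7890 × 916)/8806 = 821 Ω.

V_th = 1.22 V, R_th = 821 Ω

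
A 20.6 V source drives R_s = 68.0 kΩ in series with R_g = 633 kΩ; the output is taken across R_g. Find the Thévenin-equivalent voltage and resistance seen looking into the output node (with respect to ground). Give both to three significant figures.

V_th is the open-circuit tap voltage: 20.6 × 633/(68.0 + 633) = 18.6 V.
With the supply zeroed, R_s and R_g appear in parallel from the tap: R_th = R_s‖R_g = (68.0 × 633)/701.0 = 61.4 kΩ.

V_th = 18.6 V, R_th = 61.4 kΩ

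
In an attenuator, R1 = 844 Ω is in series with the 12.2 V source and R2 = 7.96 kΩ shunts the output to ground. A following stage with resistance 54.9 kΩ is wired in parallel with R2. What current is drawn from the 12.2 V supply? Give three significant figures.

I ≈ 1.56 mA

R2‖R_L = 6952 Ω, so the source sees R1 + R2‖R_L = 7796 Ω.
I = 12.2 V / 7796 Ω = 1.56 mA.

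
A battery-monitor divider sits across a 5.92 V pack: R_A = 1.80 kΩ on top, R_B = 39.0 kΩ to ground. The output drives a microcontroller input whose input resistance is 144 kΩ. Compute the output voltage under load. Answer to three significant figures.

V_out ≈ 5.59 V

The load sits in parallel with R_B: R_B‖R_L = (39.0 × 144) / (39.0 + 144) = 30.69 kΩ.
V_out = 5.92 × 30.69 / (1.80 + 30.69) = 5.92 × 30.69/32.49 = 5.59 V.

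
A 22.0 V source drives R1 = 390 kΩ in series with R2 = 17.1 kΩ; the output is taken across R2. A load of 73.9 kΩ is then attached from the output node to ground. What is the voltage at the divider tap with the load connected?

The load sits in parallel with R2: R2‖R_L = (17.1 × 73.9) / (17.1 + 73.9) = 13.89 kΩ.
V_out = 22.0 × 13.89 / (390 + 13.89) = 22.0 × 13.89/403.9 = 0.756 V.

V_out ≈ 0.756 V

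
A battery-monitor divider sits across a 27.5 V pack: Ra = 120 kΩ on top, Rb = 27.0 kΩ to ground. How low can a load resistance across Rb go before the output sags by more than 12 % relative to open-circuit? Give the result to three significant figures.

Output resistance R_th = Ra‖Rb = (120 × 27.0)/147.0 = 22.04 kΩ.
The fractional drop is R_th/(R_th + R_L); requiring this ≤ 0.120 gives R_L ≥ R_th(1/0.120 − 1) = 22.04 × 7.333 = 162 kΩ.

R_L(min) ≈ 162 kΩ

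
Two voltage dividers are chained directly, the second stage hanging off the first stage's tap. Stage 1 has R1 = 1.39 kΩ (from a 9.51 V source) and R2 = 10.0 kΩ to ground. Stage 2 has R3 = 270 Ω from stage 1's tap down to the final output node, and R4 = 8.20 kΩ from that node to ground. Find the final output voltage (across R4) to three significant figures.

Stage 2 presents R3+R4 = 8470 Ω as a load on stage 1's tap.
Stage 1's lower leg becomes R2‖(R3+R4) = 4586 Ω, so V_mid = 9.51 × 4586/5976 = 7.298 V.
Stage 2 is itself unloaded: V_out = V_mid × R4/(R3+R4) = 7.298 × 8200/8470 = 7.07 V.

V_out ≈ 7.07 V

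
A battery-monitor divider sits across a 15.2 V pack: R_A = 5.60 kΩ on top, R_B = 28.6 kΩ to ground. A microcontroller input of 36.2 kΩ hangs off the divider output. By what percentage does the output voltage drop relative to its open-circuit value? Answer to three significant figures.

11.5 %

The divider's output (Thévenin) resistance is R_A‖R_B = 4.683 kΩ.
Fractional drop under load = R_th/(R_th + R_L) = 4.683 / (4.683 + 36.2) = 0.1145.
So the output falls by 11.5 %.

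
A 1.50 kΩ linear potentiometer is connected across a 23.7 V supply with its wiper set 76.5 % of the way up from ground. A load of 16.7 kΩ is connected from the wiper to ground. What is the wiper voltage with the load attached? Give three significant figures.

The wiper splits the pot into (1−α)R = 352.5 Ω above and αR = 1148 Ω below.
Lower section ‖ load = 1074 Ω.
V_wiper = 23.7 × 1074/(352.5 + 1074) = 17.8 V.

V ≈ 17.8 V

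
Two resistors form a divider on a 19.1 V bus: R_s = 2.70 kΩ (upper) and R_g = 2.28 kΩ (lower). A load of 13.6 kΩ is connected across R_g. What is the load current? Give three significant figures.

I_L ≈ 0.589 mA

R_g‖R_L = 1.953 kΩ; V_out = 19.1 × 1.953/4.653 = 8.016 V.
I_L = V_out / R_L = 8.016 / 13.6 kΩ = 0.589 mA.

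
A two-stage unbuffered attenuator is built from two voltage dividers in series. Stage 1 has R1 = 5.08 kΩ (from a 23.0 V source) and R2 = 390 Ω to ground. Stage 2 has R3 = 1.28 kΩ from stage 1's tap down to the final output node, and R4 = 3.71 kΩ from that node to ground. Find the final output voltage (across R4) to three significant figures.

V_out ≈ 1.14 V

Stage 2 presents R3+R4 = 4990 Ω as a load on stage 1's tap.
Stage 1's lower leg becomes R2‖(R3+R4) = 361.7 Ω, so V_mid = 23.0 × 361.7/5442 = 1.529 V.
Stage 2 is itself unloaded: V_out = V_mid × R4/(R3+R4) = 1.529 × 3710/4990 = 1.14 V.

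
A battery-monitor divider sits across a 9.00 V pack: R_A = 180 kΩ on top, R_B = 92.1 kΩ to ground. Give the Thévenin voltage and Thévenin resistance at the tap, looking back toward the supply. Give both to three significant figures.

V_th is the open-circuit tap voltage: 9.00 × 92.1/(180 + 92.1) = 3.05 V.
With the supply zeroed, R_A and R_B appear in parallel from the tap: R_th = R_A‖R_B = (180 × 92.1)/272.1 = 60.9 kΩ.

V_th = 3.05 V, R_th = 60.9 kΩ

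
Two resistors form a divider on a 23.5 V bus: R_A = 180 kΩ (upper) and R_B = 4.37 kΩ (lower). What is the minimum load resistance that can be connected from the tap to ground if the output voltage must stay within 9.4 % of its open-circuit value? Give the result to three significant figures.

Output resistance R_th = R_A‖R_B = (180 × 4.37)/184.4 = 4.266 kΩ.
The fractional drop is R_th/(R_th + R_L); requiring this ≤ 0.0940 gives R_L ≥ R_th(1/0.0940 − 1) = 4.266 × 9.638 = 41.1 kΩ.

R_L(min) ≈ 41.1 kΩ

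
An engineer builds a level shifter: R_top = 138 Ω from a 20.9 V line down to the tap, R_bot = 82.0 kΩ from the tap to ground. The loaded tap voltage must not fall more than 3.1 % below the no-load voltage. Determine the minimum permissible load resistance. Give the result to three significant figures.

R_L(min) ≈ 4.31 kΩ

Output resistance R_th = R_top‖R_bot = (138 × 82000)/82140 = 137.8 Ω.
The fractional drop is R_th/(R_th + R_L); requiring this ≤ 0.0310 gives R_L ≥ R_th(1/0.0310 − 1) = 137.8 × 31.26 = 4.31 kΩ.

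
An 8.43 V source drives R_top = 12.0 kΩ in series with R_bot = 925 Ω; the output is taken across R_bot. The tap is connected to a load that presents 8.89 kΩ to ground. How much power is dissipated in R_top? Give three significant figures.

Total resistance from the source is R_top + (R_bot‖R_L) = 12840 Ω, so I = 8.43/12840 Ω = 0.6567 mA.
P = I²·R_top = (0.6567 mA)² × 12.0 kΩ = 5.17 mW.

P ≈ 5.17 mW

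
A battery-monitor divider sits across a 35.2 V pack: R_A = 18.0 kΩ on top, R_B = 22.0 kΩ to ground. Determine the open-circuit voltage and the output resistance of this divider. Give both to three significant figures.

V_th = 19.4 V, R_th = 9.90 kΩ

V_th is the open-circuit tap voltage: 35.2 × 22.0/(18.0 + 22.0) = 19.4 V.
With the supply zeroed, R_A and R_B appear in parallel from the tap: R_th = R_A‖R_B = (18.0 × 22.0)/40.00 = 9.90 kΩ.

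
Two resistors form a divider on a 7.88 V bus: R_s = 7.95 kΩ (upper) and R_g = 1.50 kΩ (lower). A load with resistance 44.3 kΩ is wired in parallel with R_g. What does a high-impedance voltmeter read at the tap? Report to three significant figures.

V_out ≈ 1.22 V

The load sits in parallel with R_g: R_g‖R_L = (1.50 × 44.3) / (1.50 + 44.3) = 1.451 kΩ.
V_out = 7.88 × 1.451 / (7.95 + 1.451) = 7.88 × 1.451/9.401 = 1.22 V.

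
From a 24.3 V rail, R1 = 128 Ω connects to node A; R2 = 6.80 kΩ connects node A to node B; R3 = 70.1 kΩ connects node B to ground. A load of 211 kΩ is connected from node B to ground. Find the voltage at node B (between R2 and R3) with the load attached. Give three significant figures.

At node B, R3 is in parallel with the load: R3‖R_L = 52620 Ω.
Below node A the resistance is R2 + (R3‖R_L) = 59420 Ω, so V_A = 24.3 × 59420/59550 = 24.25 V.
Then V_B = V_A × (R3‖R_L)/(R2 + R3‖R_L) = 24.25 × 52620/59420 = 21.5 V.

V ≈ 21.5 V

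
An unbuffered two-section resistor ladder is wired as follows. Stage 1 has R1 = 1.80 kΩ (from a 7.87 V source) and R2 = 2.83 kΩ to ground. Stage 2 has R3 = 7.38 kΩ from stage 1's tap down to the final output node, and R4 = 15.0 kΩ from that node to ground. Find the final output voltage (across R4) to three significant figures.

V_out ≈ 3.07 V

Stage 2 presents R3+R4 = 22.38 kΩ as a load on stage 1's tap.
Stage 1's lower leg becomes R2‖(R3+R4) = 2.512 kΩ, so V_mid = 7.87 × 2.512/4.312 = 4.585 V.
Stage 2 is itself unloaded: V_out = V_mid × R4/(R3+R4) = 4.585 × 15.0/22.38 = 3.07 V.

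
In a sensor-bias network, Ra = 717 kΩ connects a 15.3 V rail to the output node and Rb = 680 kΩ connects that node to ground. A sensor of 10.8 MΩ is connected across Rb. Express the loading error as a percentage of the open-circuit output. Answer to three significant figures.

The divider's output (Thévenin) resistance is Ra‖Rb = 349.0 kΩ.
Fractional drop under load = R_th/(R_th + R_L) = 349.0 / (349.0 + 10800) = 0.03130.
So the output falls by 3.13 %.

3.13 %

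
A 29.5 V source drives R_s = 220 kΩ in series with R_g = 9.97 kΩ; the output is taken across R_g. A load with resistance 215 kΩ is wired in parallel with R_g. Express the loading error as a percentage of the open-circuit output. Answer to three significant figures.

4.25 %

The divider's output (Thévenin) resistance is R_s‖R_g = 9.538 kΩ.
Fractional drop under load = R_th/(R_th + R_L) = 9.538 / (9.538 + 215) = 0.04248.
So the output falls by 4.25 %.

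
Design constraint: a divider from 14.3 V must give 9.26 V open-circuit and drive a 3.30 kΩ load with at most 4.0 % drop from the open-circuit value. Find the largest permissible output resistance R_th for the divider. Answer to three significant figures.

R_th ≤ 138 Ω

Loading drop = R_th/(R_th + R_L) ≤ 0.0400, so R_th ≤ R_L · ε/(1−ε) = 3.30 kΩ × 0.0400/0.9600 = 138 Ω.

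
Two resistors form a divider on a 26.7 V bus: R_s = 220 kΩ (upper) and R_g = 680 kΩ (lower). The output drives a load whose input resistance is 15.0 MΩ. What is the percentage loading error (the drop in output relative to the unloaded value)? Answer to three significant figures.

1.10 %

The divider's output (Thévenin) resistance is R_s‖R_g = 166.2 kΩ.
Fractional drop under load = R_th/(R_th + R_L) = 166.2 / (166.2 + 15000) = 0.01096.
So the output falls by 1.10 %.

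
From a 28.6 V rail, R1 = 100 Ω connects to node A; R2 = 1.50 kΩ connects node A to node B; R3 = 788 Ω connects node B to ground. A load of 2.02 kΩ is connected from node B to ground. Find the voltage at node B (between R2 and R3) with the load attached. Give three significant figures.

At node B, R3 is in parallel with the load: R3‖R_L = 566.9 Ω.
Below node A the resistance is R2 + (R3‖R_L) = 2067 Ω, so V_A = 28.6 × 2067/2167 = 27.28 V.
Then V_B = V_A × (R3‖R_L)/(R2 + R3‖R_L) = 27.28 × 566.9/2067 = 7.48 V.

V ≈ 7.48 V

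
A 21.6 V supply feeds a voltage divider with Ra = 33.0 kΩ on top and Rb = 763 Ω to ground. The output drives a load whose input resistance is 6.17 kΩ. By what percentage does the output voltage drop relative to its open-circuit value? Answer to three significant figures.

10.8 %

Unloaded V = 21.6 × 763/33760 = 0.48813 V.
Loaded: Rb‖R_L = 679.0 Ω, giving V = 21.6 × 679.0/33680 = 0.43549 V.
Drop = (0.48813 − 0.43549) / 0.48813 = 10.8 %.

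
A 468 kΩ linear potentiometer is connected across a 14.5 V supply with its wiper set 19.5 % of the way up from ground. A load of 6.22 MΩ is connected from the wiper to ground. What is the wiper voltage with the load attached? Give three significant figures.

V ≈ 2.79 V

The wiper splits the pot into (1−α)R = 376.7 kΩ above and αR = 91.26 kΩ below.
Lower section ‖ load = 89.94 kΩ.
V_wiper = 14.5 × 89.94/(376.7 + 89.94) = 2.79 V.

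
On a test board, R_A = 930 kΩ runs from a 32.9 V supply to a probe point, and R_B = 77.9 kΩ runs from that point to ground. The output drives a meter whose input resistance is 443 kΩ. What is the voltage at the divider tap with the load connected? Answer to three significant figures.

V_out ≈ 2.19 V

The load sits in parallel with R_B: R_B‖R_L = (77.9 × 443) / (77.9 + 443) = 66.25 kΩ.
V_out = 32.9 × 66.25 / (930 + 66.25) = 32.9 × 66.25/996.3 = 2.19 V.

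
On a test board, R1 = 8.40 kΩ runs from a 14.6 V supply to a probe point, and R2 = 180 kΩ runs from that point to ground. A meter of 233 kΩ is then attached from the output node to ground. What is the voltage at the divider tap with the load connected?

V_out ≈ 13.5 V

The load sits in parallel with R2: R2‖R_L = (180 × 233) / (180 + 233) = 101.5 kΩ.
V_out = 14.6 × 101.5 / (8.40 + 101.5) = 14.6 × 101.5/109.9 = 13.5 V.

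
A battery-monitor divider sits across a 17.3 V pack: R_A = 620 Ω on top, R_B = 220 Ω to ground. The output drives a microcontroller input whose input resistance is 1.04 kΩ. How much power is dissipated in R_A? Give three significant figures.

P ≈ 289 mW

Total resistance from the source is R_A + (R_B‖R_L) = 801.6 Ω, so I = 17.3/801.6 Ω = 21.58 mA.
P = I²·R_A = (21.58 mA)² × 620 Ω = 289 mW.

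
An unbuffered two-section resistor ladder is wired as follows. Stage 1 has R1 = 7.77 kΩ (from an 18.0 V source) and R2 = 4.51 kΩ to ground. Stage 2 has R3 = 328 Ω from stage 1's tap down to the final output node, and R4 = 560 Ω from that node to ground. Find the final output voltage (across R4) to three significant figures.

V_out ≈ 0.989 V

Stage 2 presents R3+R4 = 888.0 Ω as a load on stage 1's tap.
Stage 1's lower leg becomes R2‖(R3+R4) = 741.9 Ω, so V_mid = 18.0 × 741.9/8512 = 1.569 V.
Stage 2 is itself unloaded: V_out = V_mid × R4/(R3+R4) = 1.569 × 560/888.0 = 0.989 V.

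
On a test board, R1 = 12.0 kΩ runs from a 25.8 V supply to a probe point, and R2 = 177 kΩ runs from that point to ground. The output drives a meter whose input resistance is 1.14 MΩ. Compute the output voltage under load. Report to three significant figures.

The load sits in parallel with R2: R2‖R_L = (177 × 1140) / (177 + 1140) = 153.2 kΩ.
V_out = 25.8 × 153.2 / (12.0 + 153.2) = 25.8 × 153.2/165.2 = 23.9 V.

V_out ≈ 23.9 V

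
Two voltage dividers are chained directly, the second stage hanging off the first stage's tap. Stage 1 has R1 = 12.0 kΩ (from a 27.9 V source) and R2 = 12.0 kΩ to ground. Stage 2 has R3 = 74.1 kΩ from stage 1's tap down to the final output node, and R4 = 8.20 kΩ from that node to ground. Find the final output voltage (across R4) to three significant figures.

V_out ≈ 1.30 V

Stage 2 presents R3+R4 = 82.30 kΩ as a load on stage 1's tap.
Stage 1's lower leg becomes R2‖(R3+R4) = 10.47 kΩ, so V_mid = 27.9 × 10.47/22.47 = 13.00 V.
Stage 2 is itself unloaded: V_out = V_mid × R4/(R3+R4) = 13.00 × 8.20/82.30 = 1.30 V.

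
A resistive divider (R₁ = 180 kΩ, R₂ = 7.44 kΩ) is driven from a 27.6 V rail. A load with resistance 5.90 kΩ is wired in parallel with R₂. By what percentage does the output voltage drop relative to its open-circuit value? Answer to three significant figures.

54.8 %

The divider's output (Thévenin) resistance is R₁‖R₂ = 7.145 kΩ.
Fractional drop under load = R_th/(R_th + R_L) = 7.145 / (7.145 + 5.90) = 0.5477.
So the output falls by 54.8 %.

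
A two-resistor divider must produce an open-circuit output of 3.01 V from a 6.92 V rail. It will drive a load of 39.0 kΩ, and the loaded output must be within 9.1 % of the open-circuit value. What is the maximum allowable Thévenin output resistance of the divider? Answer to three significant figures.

R_th ≤ 3.90 kΩ

Loading drop = R_th/(R_th + R_L) ≤ 0.0910, so R_th ≤ R_L · ε/(1−ε) = 39.0 kΩ × 0.0910/0.9090 = 3.90 kΩ.
(Any R1, R2 with R2/(R1+R2) = 0.435 and R1‖R2 ≤ 3.90 kΩ will meet the spec.)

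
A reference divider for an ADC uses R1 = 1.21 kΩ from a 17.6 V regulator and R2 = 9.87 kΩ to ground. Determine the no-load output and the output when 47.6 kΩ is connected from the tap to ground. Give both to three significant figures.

Unloaded: 15.7 V; loaded: 15.3 V

Open-circuit: V = 17.6 × 9.87/(1.21 + 9.87) = 15.7 V.
With the load, R2 becomes R2‖R_L = 8.175 kΩ, so V = 17.6 × 8.175/9.385 = 15.3 V.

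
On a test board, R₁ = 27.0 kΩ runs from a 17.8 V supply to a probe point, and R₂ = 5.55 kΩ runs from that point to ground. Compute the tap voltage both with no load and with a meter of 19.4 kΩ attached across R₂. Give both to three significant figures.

Open-circuit: V = 17.8 × 5.55/(27.0 + 5.55) = 3.04 V.
With the load, R₂ becomes R₂‖R_L = 4.315 kΩ, so V = 17.8 × 4.315/31.32 = 2.45 V.

Unloaded: 3.04 V; loaded: 2.45 V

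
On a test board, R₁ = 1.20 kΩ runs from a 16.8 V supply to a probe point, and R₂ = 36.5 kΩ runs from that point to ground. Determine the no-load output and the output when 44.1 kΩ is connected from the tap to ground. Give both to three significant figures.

Unloaded: 16.3 V; loaded: 15.8 V

Open-circuit: V = 16.8 × 36.5/(1.20 + 36.5) = 16.3 V.
With the load, R₂ becomes R₂‖R_L = 19.97 kΩ, so V = 16.8 × 19.97/21.17 = 15.8 V.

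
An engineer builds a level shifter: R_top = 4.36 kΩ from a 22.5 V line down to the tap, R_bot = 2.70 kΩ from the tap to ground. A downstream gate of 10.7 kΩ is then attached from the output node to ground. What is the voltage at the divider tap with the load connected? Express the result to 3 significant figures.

V_out ≈ 7.44 V

The load sits in parallel with R_bot: R_bot‖R_L = (2.70 × 10.7) / (2.70 + 10.7) = 2.156 kΩ.
V_out = 22.5 × 2.156 / (4.36 + 2.156) = 22.5 × 2.156/6.516 = 7.44 V.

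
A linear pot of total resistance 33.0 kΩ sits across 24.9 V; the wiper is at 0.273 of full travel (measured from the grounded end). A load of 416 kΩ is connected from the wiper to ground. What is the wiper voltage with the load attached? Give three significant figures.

V ≈ 6.69 V

The wiper splits the pot into (1−α)R = 23.99 kΩ above and αR = 9.009 kΩ below.
Lower section ‖ load = 8.818 kΩ.
V_wiper = 24.9 × 8.818/(23.99 + 8.818) = 6.69 V.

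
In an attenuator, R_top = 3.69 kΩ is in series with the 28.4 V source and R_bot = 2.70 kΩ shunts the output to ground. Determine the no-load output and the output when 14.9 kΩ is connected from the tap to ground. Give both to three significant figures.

Open-circuit: V = 28.4 × 2.70/(3.69 + 2.70) = 12.0 V.
With the load, R_bot becomes R_bot‖R_L = 2.286 kΩ, so V = 28.4 × 2.286/5.976 = 10.9 V.

Unloaded: 12.0 V; loaded: 10.9 V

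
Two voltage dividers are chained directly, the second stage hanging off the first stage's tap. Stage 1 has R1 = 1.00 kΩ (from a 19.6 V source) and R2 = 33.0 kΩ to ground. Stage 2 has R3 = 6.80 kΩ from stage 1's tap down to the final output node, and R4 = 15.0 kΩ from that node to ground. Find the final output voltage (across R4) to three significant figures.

V_out ≈ 12.5 V

Stage 2 presents R3+R4 = 21.80 kΩ as a load on stage 1's tap.
Stage 1's lower leg becomes R2‖(R3+R4) = 13.13 kΩ, so V_mid = 19.6 × 13.13/14.13 = 18.21 V.
Stage 2 is itself unloaded: V_out = V_mid × R4/(R3+R4) = 18.21 × 15.0/21.80 = 12.5 V.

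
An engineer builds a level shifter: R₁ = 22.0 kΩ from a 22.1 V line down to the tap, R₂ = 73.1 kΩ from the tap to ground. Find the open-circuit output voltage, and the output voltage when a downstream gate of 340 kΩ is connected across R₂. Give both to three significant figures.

Unloaded: 17.0 V; loaded: 16.2 V

Open-circuit: V = 22.1 × 73.1/(22.0 + 73.1) = 17.0 V.
With the load, R₂ becomes R₂‖R_L = 60.16 kΩ, so V = 22.1 × 60.16/82.16 = 16.2 V.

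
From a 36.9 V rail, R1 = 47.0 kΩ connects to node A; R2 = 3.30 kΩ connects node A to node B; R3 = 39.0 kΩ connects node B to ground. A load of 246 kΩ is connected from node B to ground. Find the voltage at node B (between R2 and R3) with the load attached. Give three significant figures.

At node B, R3 is in parallel with the load: R3‖R_L = 33.66 kΩ.
Below node A the resistance is R2 + (R3‖R_L) = 36.96 kΩ, so V_A = 36.9 × 36.96/83.96 = 16.24 V.
Then V_B = V_A × (R3‖R_L)/(R2 + R3‖R_L) = 16.24 × 33.66/36.96 = 14.8 V.

V ≈ 14.8 V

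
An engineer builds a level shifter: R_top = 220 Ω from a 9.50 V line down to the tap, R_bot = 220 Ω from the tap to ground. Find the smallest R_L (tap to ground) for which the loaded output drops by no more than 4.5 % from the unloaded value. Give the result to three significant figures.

R_L(min) ≈ 2.33 kΩ

Output resistance R_th = R_top‖R_bot = (220 × 220)/440.0 = 110.0 Ω.
The fractional drop is R_th/(R_th + R_L); requiring this ≤ 0.0450 gives R_L ≥ R_th(1/0.0450 − 1) = 110.0 × 21.22 = 2.33 kΩ.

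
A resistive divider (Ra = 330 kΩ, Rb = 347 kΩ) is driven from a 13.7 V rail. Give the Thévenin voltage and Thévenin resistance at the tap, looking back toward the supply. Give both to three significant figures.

V_th = 7.02 V, R_th = 169 kΩ

V_th is the open-circuit tap voltage: 13.7 × 347/(330 + 347) = 7.02 V.
With the supply zeroed, Ra and Rb appear in parallel from the tap: R_th = Ra‖Rb = (330 × 347)/677.0 = 169 kΩ.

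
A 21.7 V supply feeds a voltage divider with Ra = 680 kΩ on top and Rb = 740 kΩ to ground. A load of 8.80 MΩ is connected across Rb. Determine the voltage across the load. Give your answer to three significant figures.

V_out ≈ 10.9 V

The load sits in parallel with Rb: Rb‖R_L = (740 × 8800) / (740 + 8800) = 682.6 kΩ.
V_out = 21.7 × 682.6 / (680 + 682.6) = 21.7 × 682.6/1363 = 10.9 V.
(Unloaded it would have been 11.3 V.)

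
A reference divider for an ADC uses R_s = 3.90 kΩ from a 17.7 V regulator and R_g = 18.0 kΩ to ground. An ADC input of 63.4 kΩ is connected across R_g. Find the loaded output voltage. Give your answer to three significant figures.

V_out ≈ 13.8 V

The load sits in parallel with R_g: R_g‖R_L = (18.0 × 63.4) / (18.0 + 63.4) = 14.02 kΩ.
V_out = 17.7 × 14.02 / (3.90 + 14.02) = 17.7 × 14.02/17.92 = 13.8 V.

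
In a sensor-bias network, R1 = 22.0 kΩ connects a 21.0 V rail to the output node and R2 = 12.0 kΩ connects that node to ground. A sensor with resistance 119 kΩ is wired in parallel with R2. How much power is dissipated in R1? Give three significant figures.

Total resistance from the source is R1 + (R2‖R_L) = 32.90 kΩ, so I = 21.0/32.90 kΩ = 0.6383 mA.
P = I²·R1 = (0.6383 mA)² × 22.0 kΩ = 8.96 mW.

P ≈ 8.96 mW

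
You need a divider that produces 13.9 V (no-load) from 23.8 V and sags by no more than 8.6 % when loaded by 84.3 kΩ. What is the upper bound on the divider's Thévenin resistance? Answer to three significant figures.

Loading drop = R_th/(R_th + R_L) ≤ 0.0860, so R_th ≤ R_L · ε/(1−ε) = 84.3 kΩ × 0.0860/0.9140 = 7.93 kΩ.

R_th ≤ 7.93 kΩ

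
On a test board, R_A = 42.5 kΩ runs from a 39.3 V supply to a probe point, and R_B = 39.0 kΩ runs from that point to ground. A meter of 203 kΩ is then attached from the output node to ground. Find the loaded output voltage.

The load sits in parallel with R_B: R_B‖R_L = (39.0 × 203) / (39.0 + 203) = 32.71 kΩ.
V_out = 39.3 × 32.71 / (42.5 + 32.71) = 39.3 × 32.71/75.21 = 17.1 V.

V_out ≈ 17.1 V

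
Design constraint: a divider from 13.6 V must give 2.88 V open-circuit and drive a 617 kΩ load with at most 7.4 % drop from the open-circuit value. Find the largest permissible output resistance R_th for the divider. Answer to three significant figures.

Loading drop = R_th/(R_th + R_L) ≤ 0.0740, so R_th ≤ R_L · ε/(1−ε) = 617 kΩ × 0.0740/0.9260 = 49.3 kΩ.

R_th ≤ 49.3 kΩ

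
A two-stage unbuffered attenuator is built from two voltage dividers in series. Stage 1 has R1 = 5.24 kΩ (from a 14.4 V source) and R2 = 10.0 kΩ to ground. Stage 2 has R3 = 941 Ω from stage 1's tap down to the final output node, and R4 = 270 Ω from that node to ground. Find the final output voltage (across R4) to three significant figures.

Stage 2 presents R3+R4 = 1211 Ω as a load on stage 1's tap.
Stage 1's lower leg becomes R2‖(R3+R4) = 1080 Ω, so V_mid = 14.4 × 1080/6320 = 2.461 V.
Stage 2 is itself unloaded: V_out = V_mid × R4/(R3+R4) = 2.461 × 270/1211 = 0.549 V.

V_out ≈ 0.549 V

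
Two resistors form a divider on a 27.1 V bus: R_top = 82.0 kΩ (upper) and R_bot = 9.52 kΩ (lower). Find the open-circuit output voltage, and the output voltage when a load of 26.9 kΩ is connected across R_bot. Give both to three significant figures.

Open-circuit: V = 27.1 × 9.52/(82.0 + 9.52) = 2.82 V.
With the load, R_bot becomes R_bot‖R_L = 7.032 kΩ, so V = 27.1 × 7.032/89.03 = 2.14 V.

Unloaded: 2.82 V; loaded: 2.14 V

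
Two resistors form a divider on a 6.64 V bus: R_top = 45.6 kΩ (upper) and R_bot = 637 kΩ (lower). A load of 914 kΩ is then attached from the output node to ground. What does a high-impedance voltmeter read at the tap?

V_out ≈ 5.92 V

The load sits in parallel with R_bot: R_bot‖R_L = (637 × 914) / (637 + 914) = 375.4 kΩ.
V_out = 6.64 × 375.4 / (45.6 + 375.4) = 6.64 × 375.4/421.0 = 5.92 V.
(Unloaded it would have been 6.20 V.)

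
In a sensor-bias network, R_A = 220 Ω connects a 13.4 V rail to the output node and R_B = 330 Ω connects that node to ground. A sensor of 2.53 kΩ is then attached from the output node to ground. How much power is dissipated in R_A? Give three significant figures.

Total resistance from the source is R_A + (R_B‖R_L) = 511.9 Ω, so I = 13.4/511.9 Ω = 26.18 mA.
P = I²·R_A = (26.18 mA)² × 220 Ω = 151 mW.

P ≈ 151 mW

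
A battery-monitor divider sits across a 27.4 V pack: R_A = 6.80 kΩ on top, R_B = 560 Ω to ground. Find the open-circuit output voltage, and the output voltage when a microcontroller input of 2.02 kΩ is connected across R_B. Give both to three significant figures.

Unloaded: 2.08 V; loaded: 1.66 V

Open-circuit: V = 27.4 × 560/(6800 + 560) = 2.08 V.
With the load, R_B becomes R_B‖R_L = 438.4 Ω, so V = 27.4 × 438.4/7238 = 1.66 V.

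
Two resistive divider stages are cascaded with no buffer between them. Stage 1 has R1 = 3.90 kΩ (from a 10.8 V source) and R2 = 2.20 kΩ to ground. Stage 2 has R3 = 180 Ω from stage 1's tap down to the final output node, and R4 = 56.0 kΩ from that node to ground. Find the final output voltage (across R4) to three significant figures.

V_out ≈ 3.79 V

Stage 2 presents R3+R4 = 56180 Ω as a load on stage 1's tap.
Stage 1's lower leg becomes R2‖(R3+R4) = 2117 Ω, so V_mid = 10.8 × 2117/6017 = 3.800 V.
Stage 2 is itself unloaded: V_out = V_mid × R4/(R3+R4) = 3.800 × 56000/56180 = 3.79 V.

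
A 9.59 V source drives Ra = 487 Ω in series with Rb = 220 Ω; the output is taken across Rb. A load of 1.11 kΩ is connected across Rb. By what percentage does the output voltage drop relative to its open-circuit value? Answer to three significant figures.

The divider's output (Thévenin) resistance is Ra‖Rb = 151.5 Ω.
Fractional drop under load = R_th/(R_th + R_L) = 151.5 / (151.5 + 1110) = 0.1201.
So the output falls by 12.0 %.

12.0 %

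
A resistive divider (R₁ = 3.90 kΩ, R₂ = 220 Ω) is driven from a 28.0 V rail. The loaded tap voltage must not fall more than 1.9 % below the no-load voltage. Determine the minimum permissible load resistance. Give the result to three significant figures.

Output resistance R_th = R₁‖R₂ = (3900 × 220)/4120 = 208.3 Ω.
The fractional drop is R_th/(R_th + R_L); requiring this ≤ 0.0190 gives R_L ≥ R_th(1/0.0190 − 1) = 208.3 × 51.63 = 10.8 kΩ.

R_L(min) ≈ 10.8 kΩ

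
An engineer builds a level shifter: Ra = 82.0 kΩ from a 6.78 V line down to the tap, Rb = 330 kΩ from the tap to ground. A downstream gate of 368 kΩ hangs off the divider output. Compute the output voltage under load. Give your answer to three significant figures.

V_out ≈ 4.61 V

The load sits in parallel with Rb: Rb‖R_L = (330 × 368) / (330 + 368) = 174.0 kΩ.
V_out = 6.78 × 174.0 / (82.0 + 174.0) = 6.78 × 174.0/256.0 = 4.61 V.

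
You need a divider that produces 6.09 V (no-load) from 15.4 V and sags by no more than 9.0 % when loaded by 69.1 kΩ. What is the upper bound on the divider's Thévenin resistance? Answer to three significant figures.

R_th ≤ 6.83 kΩ

Loading drop = R_th/(R_th + R_L) ≤ 0.0900, so R_th ≤ R_L · ε/(1−ε) = 69.1 kΩ × 0.0900/0.9100 = 6.83 kΩ.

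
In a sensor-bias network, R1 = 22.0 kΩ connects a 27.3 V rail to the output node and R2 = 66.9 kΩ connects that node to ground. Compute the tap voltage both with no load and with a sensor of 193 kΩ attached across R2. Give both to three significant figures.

Unloaded: 20.5 V; loaded: 18.9 V

Open-circuit: V = 27.3 × 66.9/(22.0 + 66.9) = 20.5 V.
With the load, R2 becomes R2‖R_L = 49.68 kΩ, so V = 27.3 × 49.68/71.68 = 18.9 V.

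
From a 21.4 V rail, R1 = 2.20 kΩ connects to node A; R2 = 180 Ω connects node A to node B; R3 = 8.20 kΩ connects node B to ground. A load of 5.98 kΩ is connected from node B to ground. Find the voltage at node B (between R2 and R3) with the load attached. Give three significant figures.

At node B, R3 is in parallel with the load: R3‖R_L = 3458 Ω.
Below node A the resistance is R2 + (R3‖R_L) = 3638 Ω, so V_A = 21.4 × 3638/5838 = 13.34 V.
Then V_B = V_A × (R3‖R_L)/(R2 + R3‖R_L) = 13.34 × 3458/3638 = 12.7 V.

V ≈ 12.7 V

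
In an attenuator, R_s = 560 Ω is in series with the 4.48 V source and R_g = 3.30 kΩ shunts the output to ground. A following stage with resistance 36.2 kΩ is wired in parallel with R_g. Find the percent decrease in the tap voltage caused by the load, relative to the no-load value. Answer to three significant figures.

The divider's output (Thévenin) resistance is R_s‖R_g = 478.8 Ω.
Fractional drop under load = R_th/(R_th + R_L) = 478.8 / (478.8 + 36200) = 0.01305.
So the output falls by 1.31 %.

1.31 %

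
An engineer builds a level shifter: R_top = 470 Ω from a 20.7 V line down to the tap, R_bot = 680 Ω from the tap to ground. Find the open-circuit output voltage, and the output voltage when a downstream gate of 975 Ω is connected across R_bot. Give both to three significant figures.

Open-circuit: V = 20.7 × 680/(470 + 680) = 12.2 V.
With the load, R_bot becomes R_bot‖R_L = 400.6 Ω, so V = 20.7 × 400.6/870.6 = 9.53 V.

Unloaded: 12.2 V; loaded: 9.53 V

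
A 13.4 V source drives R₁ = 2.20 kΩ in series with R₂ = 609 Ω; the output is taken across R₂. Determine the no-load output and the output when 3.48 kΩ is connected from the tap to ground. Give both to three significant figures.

Open-circuit: V = 13.4 × 609/(2200 + 609) = 2.91 V.
With the load, R₂ becomes R₂‖R_L = 518.3 Ω, so V = 13.4 × 518.3/2718 = 2.55 V.

Unloaded: 2.91 V; loaded: 2.55 V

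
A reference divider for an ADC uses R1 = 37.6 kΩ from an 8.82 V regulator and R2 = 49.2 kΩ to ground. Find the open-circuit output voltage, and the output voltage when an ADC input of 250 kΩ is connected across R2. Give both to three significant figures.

Unloaded: 5.00 V; loaded: 4.61 V

Open-circuit: V = 8.82 × 49.2/(37.6 + 49.2) = 5.00 V.
With the load, R2 becomes R2‖R_L = 41.11 kΩ, so V = 8.82 × 41.11/78.71 = 4.61 V.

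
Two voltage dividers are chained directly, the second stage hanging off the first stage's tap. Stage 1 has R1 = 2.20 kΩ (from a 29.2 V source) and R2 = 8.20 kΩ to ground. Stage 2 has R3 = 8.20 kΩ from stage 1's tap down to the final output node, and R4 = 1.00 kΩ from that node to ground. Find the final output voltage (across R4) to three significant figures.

V_out ≈ 2.11 V

Stage 2 presents R3+R4 = 9.200 kΩ as a load on stage 1's tap.
Stage 1's lower leg becomes R2‖(R3+R4) = 4.336 kΩ, so V_mid = 29.2 × 4.336/6.536 = 19.37 V.
Stage 2 is itself unloaded: V_out = V_mid × R4/(R3+R4) = 19.37 × 1.00/9.200 = 2.11 V.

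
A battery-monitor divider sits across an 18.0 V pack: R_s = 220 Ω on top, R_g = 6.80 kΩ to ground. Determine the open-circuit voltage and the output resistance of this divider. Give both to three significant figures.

V_th is the open-circuit tap voltage: 18.0 × 6800/(220 + 6800) = 17.4 V.
With the supply zeroed, R_s and R_g appear in parallel from the tap: R_th = R_s‖R_g = (220 × 6800)/7020 = 213 Ω.

V_th = 17.4 V, R_th = 213 Ω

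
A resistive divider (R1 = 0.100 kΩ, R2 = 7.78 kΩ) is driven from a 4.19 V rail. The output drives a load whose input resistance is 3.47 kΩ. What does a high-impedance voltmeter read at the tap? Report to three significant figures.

V_out ≈ 4.02 V

The load sits in parallel with R2: R2‖R_L = (7780 × 3470) / (7780 + 3470) = 2400 Ω.
V_out = 4.19 × 2400 / (100 + 2400) = 4.19 × 2400/2500 = 4.02 V.
(Unloaded it would have been 4.14 V.)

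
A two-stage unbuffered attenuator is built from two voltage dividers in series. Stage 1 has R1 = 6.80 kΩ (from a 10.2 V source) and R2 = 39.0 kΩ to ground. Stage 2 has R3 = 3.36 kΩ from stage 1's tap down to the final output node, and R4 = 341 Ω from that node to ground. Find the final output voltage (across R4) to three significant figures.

V_out ≈ 0.312 V

Stage 2 presents R3+R4 = 3701 Ω as a load on stage 1's tap.
Stage 1's lower leg becomes R2‖(R3+R4) = 3380 Ω, so V_mid = 10.2 × 3380/10180 = 3.387 V.
Stage 2 is itself unloaded: V_out = V_mid × R4/(R3+R4) = 3.387 × 341/3701 = 0.312 V.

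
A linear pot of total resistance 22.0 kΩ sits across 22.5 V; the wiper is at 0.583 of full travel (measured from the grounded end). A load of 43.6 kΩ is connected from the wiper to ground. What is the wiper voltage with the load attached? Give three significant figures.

The wiper splits the pot into (1−α)R = 9.174 kΩ above and αR = 12.83 kΩ below.
Lower section ‖ load = 9.911 kΩ.
V_wiper = 22.5 × 9.911/(9.174 + 9.911) = 11.7 V.

V ≈ 11.7 V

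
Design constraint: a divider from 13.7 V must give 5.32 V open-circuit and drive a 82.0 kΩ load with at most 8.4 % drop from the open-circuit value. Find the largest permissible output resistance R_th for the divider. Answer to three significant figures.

R_th ≤ 7.52 kΩ

Loading drop = R_th/(R_th + R_L) ≤ 0.0840, so R_th ≤ R_L · ε/(1−ε) = 82.0 kΩ × 0.0840/0.9160 = 7.52 kΩ.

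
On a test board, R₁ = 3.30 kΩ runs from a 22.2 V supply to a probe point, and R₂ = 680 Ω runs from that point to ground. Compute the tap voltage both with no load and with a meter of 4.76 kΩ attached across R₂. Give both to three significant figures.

Open-circuit: V = 22.2 × 680/(3300 + 680) = 3.79 V.
With the load, R₂ becomes R₂‖R_L = 595.0 Ω, so V = 22.2 × 595.0/3895 = 3.39 V.

Unloaded: 3.79 V; loaded: 3.39 V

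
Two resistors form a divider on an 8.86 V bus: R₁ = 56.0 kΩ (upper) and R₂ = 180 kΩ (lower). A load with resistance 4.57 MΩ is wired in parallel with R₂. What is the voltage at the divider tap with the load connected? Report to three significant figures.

The load sits in parallel with R₂: R₂‖R_L = (180 × 4570) / (180 + 4570) = 173.2 kΩ.
V_out = 8.86 × 173.2 / (56.0 + 173.2) = 8.86 × 173.2/229.2 = 6.70 V.
(Unloaded it would have been 6.76 V.)

V_out ≈ 6.70 V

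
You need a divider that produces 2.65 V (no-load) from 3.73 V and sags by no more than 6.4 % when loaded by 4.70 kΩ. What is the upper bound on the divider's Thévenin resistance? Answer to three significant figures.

R_th ≤ 321 Ω

Loading drop = R_th/(R_th + R_L) ≤ 0.0640, so R_th ≤ R_L · ε/(1−ε) = 4.70 kΩ × 0.0640/0.9360 = 321 Ω.
(Any R1, R2 with R2/(R1+R2) = 0.710 and R1‖R2 ≤ 321 Ω will meet the spec.)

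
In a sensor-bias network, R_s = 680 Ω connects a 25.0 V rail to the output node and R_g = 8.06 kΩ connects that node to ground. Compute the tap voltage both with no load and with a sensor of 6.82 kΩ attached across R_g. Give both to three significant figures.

Unloaded: 23.1 V; loaded: 21.1 V

Open-circuit: V = 25.0 × 8060/(680 + 8060) = 23.1 V.
With the load, R_g becomes R_g‖R_L = 3694 Ω, so V = 25.0 × 3694/4374 = 21.1 V.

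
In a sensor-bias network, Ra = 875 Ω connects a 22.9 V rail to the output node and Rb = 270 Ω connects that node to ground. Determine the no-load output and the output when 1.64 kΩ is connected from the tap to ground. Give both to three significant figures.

Open-circuit: V = 22.9 × 270/(875 + 270) = 5.40 V.
With the load, Rb becomes Rb‖R_L = 231.8 Ω, so V = 22.9 × 231.8/1107 = 4.80 V.

Unloaded: 5.40 V; loaded: 4.80 V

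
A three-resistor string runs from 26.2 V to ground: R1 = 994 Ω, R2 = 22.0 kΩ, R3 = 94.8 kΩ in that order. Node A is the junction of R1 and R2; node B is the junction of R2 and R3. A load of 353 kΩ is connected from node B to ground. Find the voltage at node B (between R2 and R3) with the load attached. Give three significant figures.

At node B, R3 is in parallel with the load: R3‖R_L = 74730 Ω.
Below node A the resistance is R2 + (R3‖R_L) = 96730 Ω, so V_A = 26.2 × 96730/97720 = 25.93 V.
Then V_B = V_A × (R3‖R_L)/(R2 + R3‖R_L) = 25.93 × 74730/96730 = 20.0 V.

V ≈ 20.0 V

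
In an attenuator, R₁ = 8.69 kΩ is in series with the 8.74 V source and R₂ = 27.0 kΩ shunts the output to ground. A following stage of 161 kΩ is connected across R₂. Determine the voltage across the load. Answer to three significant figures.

The load sits in parallel with R₂: R₂‖R_L = (27.0 × 161) / (27.0 + 161) = 23.12 kΩ.
V_out = 8.74 × 23.12 / (8.69 + 23.12) = 8.74 × 23.12/31.81 = 6.35 V.

V_out ≈ 6.35 V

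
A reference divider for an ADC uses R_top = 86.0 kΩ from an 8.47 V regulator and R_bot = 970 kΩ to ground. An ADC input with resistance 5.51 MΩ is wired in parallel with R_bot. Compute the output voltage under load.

V_out ≈ 7.67 V

The load sits in parallel with R_bot: R_bot‖R_L = (970 × 5510) / (970 + 5510) = 824.8 kΩ.
V_out = 8.47 × 824.8 / (86.0 + 824.8) = 8.47 × 824.8/910.8 = 7.67 V.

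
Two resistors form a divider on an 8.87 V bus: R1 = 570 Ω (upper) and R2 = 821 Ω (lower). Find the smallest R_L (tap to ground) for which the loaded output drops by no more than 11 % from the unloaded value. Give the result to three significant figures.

R_L(min) ≈ 2.72 kΩ

Output resistance R_th = R1‖R2 = (570 × 821)/1391 = 336.4 Ω.
The fractional drop is R_th/(R_th + R_L); requiring this ≤ 0.110 gives R_L ≥ R_th(1/0.110 − 1) = 336.4 × 8.091 = 2.72 kΩ.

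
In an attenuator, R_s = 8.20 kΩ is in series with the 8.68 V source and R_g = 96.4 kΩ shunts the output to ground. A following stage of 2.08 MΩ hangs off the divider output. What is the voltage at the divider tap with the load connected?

V_out ≈ 7.97 V

The load sits in parallel with R_g: R_g‖R_L = (96.4 × 2080) / (96.4 + 2080) = 92.13 kΩ.
V_out = 8.68 × 92.13 / (8.20 + 92.13) = 8.68 × 92.13/100.3 = 7.97 V.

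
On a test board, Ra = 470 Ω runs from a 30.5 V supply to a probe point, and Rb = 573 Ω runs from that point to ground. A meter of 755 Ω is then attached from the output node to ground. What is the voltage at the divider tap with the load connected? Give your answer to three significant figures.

The load sits in parallel with Rb: Rb‖R_L = (573 × 755) / (573 + 755) = 325.8 Ω.
V_out = 30.5 × 325.8 / (470 + 325.8) = 30.5 × 325.8/795.8 = 12.5 V.

V_out ≈ 12.5 V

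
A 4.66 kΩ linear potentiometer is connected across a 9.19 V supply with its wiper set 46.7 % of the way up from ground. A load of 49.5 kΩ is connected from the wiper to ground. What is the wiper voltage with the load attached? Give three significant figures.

The wiper splits the pot into (1−α)R = 2.484 kΩ above and αR = 2.176 kΩ below.
Lower section ‖ load = 2.085 kΩ.
V_wiper = 9.19 × 2.085/(2.484 + 2.085) = 4.19 V.

V ≈ 4.19 V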